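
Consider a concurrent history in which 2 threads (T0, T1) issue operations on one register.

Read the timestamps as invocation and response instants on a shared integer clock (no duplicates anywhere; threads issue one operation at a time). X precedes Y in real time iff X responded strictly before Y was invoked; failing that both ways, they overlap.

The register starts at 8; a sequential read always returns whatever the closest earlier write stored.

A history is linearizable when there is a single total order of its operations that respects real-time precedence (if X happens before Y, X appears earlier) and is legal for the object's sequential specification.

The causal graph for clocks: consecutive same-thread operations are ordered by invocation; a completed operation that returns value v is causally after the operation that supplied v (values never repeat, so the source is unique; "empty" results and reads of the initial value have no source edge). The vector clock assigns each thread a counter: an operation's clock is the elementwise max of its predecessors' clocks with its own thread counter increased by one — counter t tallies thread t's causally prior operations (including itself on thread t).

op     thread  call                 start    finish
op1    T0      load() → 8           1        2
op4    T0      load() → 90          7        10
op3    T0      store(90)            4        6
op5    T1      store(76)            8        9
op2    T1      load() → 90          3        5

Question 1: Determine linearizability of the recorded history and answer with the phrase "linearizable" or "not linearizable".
linearizable

one valid linearization: op1, op3, op2, op4, op5
step 1: op1 load() → 8 — value 8
step 2: op3 store(90) — value 90
step 3: op2 load() → 90 — value 90
step 4: op4 load() → 90 — value 90
step 5: op5 store(76) — value 76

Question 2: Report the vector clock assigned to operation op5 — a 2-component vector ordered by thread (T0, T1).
(2, 2)

invoked at 1, op1 has no predecessors; its own T0 bump gives (1, 0)
op3 (invocation 4): componentwise max over VC(op1)=(1, 0), +1 at T0, giving (2, 0)
op2 (invocation 3): componentwise max over VC(op3)=(2, 0), +1 at T1, giving (2, 1)
op4 (invocation 7): componentwise max over VC(op3)=(2, 0), +1 at T0, giving (3, 0)
op5 (invocation 8): componentwise max over VC(op2)=(2, 1), +1 at T1, giving (2, 2)
target: VC(op5) = (2, 2)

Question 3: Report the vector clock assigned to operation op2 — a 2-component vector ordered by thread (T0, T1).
(2, 1)

root op op1, invoked 1: fresh clock plus T0's own tick → (1, 0)
VC(op3, invoked at 4): max of VC(op1)=(1, 0), then +1 on thread T0 → (2, 0)
VC(op2, invoked at 3): max of VC(op3)=(2, 0), then +1 on thread T1 → (2, 1)
VC(op4, invoked at 7): max of VC(op3)=(2, 0), then +1 on thread T0 → (3, 0)
VC(op5, invoked at 8): max of VC(op2)=(2, 1), then +1 on thread T1 → (2, 2)
target: VC(op2) = (2, 1)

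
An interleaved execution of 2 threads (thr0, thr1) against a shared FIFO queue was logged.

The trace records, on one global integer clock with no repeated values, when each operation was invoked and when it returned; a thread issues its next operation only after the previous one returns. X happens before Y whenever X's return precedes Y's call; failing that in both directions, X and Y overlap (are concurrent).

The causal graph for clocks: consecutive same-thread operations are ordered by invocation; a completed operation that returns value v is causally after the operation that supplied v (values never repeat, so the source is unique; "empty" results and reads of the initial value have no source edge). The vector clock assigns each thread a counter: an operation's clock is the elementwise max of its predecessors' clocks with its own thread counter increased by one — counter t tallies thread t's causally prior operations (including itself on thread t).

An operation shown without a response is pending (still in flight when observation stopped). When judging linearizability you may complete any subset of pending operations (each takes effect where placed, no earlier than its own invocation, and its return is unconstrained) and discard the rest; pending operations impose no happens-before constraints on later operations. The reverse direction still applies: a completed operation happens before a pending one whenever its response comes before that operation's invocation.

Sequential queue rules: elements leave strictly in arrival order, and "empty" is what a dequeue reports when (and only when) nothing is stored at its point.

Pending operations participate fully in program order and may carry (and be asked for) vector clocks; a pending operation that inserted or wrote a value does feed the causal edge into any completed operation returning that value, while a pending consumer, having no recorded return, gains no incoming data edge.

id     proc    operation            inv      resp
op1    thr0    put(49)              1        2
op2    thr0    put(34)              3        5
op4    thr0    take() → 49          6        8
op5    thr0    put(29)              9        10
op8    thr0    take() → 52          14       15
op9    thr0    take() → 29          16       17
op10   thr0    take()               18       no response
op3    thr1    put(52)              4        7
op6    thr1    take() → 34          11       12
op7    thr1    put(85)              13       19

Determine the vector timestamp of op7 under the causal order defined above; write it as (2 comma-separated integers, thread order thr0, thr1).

(2, 3)

VC(op3, invoked at 4): no causal predecessors; +1 on thr1 → (0, 1)
VC(op1, invoked at 1): no causal predecessors; +1 on thr0 → (1, 0)
op2, invoked 3, takes VC(op1)=(1, 0) under max, adds 1 for thr0 → (2, 0)
op4, invoked 6, takes VC(op1)=(1, 0), VC(op2)=(2, 0) under max, adds 1 for thr0 → (3, 0)
op6, invoked 11, takes VC(op2)=(2, 0), VC(op3)=(0, 1) under max, adds 1 for thr1 → (2, 2)
op5, invoked 9, takes VC(op4)=(3, 0) under max, adds 1 for thr0 → (4, 0)
op7, invoked 13, takes VC(op6)=(2, 2) under max, adds 1 for thr1 → (2, 3)
op8, invoked 14, takes VC(op3)=(0, 1), VC(op5)=(4, 0) under max, adds 1 for thr0 → (5, 1)
op9, invoked 16, takes VC(op5)=(4, 0), VC(op8)=(5, 1) under max, adds 1 for thr0 → (6, 1)
op10, invoked 18, takes VC(op9)=(6, 1) under max, adds 1 for thr0 → (7, 1)
target: VC(op7) = (2, 3)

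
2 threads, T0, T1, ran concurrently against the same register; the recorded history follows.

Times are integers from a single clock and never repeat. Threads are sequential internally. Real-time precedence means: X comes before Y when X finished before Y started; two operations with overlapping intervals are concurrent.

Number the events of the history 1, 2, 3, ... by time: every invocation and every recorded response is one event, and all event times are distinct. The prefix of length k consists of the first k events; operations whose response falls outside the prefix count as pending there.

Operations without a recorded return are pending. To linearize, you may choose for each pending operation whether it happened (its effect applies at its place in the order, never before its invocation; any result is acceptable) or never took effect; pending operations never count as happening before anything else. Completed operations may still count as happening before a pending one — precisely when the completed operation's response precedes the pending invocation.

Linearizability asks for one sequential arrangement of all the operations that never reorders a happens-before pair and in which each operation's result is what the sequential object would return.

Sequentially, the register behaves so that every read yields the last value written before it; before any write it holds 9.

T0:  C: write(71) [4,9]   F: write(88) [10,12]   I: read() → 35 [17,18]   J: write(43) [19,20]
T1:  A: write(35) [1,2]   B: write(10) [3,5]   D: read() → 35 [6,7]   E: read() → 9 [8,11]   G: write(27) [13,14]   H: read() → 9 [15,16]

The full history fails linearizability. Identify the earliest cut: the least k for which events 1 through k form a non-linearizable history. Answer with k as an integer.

7

events 1..6 are still linearizable — one witness is A, B:
1. A write(35), leaving value 35
2. B write(10), leaving value 10
include event 7 — D responding at 7 — and every candidate order breaks
no completion choice of the 1 pending operation (C) rescues it — every subset was tried
e.g. A, B, D (pending dropped): illegal at step 3, since D read() → 35 cannot apply there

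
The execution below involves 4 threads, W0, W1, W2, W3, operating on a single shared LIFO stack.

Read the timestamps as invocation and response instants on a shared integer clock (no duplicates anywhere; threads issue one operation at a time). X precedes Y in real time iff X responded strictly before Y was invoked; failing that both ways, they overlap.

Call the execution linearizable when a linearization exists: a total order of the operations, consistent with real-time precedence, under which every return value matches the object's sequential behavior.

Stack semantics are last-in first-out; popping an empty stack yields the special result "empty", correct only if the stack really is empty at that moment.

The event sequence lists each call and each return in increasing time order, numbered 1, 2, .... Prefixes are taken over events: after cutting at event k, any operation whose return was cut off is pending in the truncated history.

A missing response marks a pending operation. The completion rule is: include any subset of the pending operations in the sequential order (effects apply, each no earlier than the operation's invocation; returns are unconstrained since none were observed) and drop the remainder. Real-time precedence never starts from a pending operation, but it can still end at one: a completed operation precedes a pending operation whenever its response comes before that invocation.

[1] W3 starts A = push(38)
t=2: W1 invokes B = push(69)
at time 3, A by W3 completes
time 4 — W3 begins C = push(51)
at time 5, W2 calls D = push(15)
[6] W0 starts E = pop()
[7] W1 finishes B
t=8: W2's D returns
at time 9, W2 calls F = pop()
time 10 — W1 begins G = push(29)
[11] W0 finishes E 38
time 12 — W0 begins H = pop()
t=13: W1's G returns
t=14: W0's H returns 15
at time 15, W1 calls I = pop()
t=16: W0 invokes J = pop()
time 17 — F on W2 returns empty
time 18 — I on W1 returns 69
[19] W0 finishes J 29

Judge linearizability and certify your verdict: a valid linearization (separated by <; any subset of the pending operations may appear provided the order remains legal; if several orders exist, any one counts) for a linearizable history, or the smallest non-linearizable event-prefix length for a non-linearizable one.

linearizable — witness: A < E < B < D < H < G < J < I < F

after step 1 (A push(38)): stack <38>
after step 2 (E pop() → 38): stack <>
after step 3 (B push(69)): stack <69>
after step 4 (D push(15)): stack <69,15>
after step 5 (H pop() → 15): stack <69>
after step 6 (G push(29)): stack <69,29>
after step 7 (J pop() → 29): stack <69>
after step 8 (I pop() → 69): stack <>
after step 9 (F pop() → empty): stack <>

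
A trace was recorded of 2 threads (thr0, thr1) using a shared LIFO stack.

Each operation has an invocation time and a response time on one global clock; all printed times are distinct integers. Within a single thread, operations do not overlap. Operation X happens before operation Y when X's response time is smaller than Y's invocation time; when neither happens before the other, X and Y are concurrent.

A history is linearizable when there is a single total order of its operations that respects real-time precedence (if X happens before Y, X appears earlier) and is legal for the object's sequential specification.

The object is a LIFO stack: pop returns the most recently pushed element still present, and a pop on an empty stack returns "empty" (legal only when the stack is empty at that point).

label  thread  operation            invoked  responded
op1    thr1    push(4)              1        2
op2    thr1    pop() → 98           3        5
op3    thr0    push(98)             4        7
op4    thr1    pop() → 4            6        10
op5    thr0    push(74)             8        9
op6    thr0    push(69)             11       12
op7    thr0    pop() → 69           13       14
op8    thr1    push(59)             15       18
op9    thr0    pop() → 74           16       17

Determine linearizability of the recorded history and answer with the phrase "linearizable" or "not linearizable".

one valid linearization: op1, op3, op2, op4, op5, op6, op7, op9, op8
after step 1 (op1 push(4)): stack <4>
after step 2 (op3 push(98)): stack <4,98>
after step 3 (op2 pop() → 98): stack <4>
after step 4 (op4 pop() → 4): stack <>
after step 5 (op5 push(74)): stack <74>
after step 6 (op6 push(69)): stack <74,69>
after step 7 (op7 pop() → 69): stack <74>
after step 8 (op9 pop() → 74): stack <>
after step 9 (op8 push(59)): stack <59>

linearizable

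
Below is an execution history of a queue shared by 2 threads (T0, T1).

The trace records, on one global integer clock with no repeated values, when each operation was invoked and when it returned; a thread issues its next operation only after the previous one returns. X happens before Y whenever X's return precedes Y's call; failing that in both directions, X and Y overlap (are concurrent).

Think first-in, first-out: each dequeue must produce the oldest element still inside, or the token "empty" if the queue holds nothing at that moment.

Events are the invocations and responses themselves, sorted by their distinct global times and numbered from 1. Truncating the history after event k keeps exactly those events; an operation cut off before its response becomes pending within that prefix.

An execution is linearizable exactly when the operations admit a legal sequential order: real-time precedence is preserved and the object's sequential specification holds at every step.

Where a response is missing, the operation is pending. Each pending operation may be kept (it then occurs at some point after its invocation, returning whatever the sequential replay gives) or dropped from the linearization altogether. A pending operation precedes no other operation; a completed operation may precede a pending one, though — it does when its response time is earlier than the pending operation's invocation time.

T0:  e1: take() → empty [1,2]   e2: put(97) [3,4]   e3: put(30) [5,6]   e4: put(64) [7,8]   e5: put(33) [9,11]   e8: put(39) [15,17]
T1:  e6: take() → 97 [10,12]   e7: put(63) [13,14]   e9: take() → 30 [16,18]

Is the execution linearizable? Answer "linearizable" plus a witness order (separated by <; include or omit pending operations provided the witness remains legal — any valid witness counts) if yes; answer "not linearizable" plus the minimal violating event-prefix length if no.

linearizable — witness: e1 < e2 < e3 < e4 < e5 < e6 < e7 < e8 < e9

step 1: e1 take() → empty — queue <>
step 2: e2 put(97) — queue <97>
step 3: e3 put(30) — queue <97,30>
step 4: e4 put(64) — queue <97,30,64>
step 5: e5 put(33) — queue <97,30,64,33>
step 6: e6 take() → 97 — queue <30,64,33>
step 7: e7 put(63) — queue <30,64,33,63>
step 8: e8 put(39) — queue <30,64,33,63,39>
step 9: e9 take() → 30 — queue <64,33,63,39>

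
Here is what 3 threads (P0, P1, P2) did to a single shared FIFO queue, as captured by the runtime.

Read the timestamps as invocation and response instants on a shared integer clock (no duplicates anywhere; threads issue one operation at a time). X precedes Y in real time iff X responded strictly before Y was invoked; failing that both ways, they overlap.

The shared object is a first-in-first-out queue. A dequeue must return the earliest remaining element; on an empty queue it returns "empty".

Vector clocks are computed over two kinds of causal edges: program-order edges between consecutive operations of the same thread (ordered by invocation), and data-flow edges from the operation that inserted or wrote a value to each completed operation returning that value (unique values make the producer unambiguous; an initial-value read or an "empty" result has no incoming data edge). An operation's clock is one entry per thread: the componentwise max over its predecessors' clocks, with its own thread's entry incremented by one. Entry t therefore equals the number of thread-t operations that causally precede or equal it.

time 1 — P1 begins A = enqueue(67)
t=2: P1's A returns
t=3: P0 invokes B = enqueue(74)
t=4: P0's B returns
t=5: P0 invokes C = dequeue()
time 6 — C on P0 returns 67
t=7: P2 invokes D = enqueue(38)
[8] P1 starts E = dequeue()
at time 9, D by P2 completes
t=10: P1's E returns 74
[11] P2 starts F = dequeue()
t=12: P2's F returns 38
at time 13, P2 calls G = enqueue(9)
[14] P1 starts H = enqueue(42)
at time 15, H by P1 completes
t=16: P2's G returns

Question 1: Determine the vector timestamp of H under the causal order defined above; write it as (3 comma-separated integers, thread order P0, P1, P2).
(1, 3, 0)

D, invoked 7, has no incoming edges; only P2's bump applies → (0, 0, 1)
A, invoked 1, has no incoming edges; only P1's bump applies → (0, 1, 0)
B, invoked 3, has no incoming edges; only P0's bump applies → (1, 0, 0)
from VC(D)=(0, 0, 1), F (invoked 11) maxes components and bumps P2 → (0, 0, 2)
from VC(F)=(0, 0, 2), G (invoked 13) maxes components and bumps P2 → (0, 0, 3)
from VC(A)=(0, 1, 0), VC(B)=(1, 0, 0), E (invoked 8) maxes components and bumps P1 → (1, 2, 0)
from VC(A)=(0, 1, 0), VC(B)=(1, 0, 0), C (invoked 5) maxes components and bumps P0 → (2, 1, 0)
from VC(E)=(1, 2, 0), H (invoked 14) maxes components and bumps P1 → (1, 3, 0)
target: VC(H) = (1, 3, 0)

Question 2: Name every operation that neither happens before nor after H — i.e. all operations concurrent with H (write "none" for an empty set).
G

H spans [14,15]; an op avoiding the whole window 14..15 is ordered, any other is concurrent
A [1,2]: before
B [3,4]: before
C [5,6]: before
D [7,9]: before
E [8,10]: before
F [11,12]: before
G [13,16]: concurrent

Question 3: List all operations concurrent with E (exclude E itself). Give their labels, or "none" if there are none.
D

E runs from 8 to 10; window-overlapping ops are concurrent
A [1,2]: before
B [3,4]: before
C [5,6]: before
D [7,9]: concurrent
F [11,12]: after
G [13,16]: after
H [14,15]: after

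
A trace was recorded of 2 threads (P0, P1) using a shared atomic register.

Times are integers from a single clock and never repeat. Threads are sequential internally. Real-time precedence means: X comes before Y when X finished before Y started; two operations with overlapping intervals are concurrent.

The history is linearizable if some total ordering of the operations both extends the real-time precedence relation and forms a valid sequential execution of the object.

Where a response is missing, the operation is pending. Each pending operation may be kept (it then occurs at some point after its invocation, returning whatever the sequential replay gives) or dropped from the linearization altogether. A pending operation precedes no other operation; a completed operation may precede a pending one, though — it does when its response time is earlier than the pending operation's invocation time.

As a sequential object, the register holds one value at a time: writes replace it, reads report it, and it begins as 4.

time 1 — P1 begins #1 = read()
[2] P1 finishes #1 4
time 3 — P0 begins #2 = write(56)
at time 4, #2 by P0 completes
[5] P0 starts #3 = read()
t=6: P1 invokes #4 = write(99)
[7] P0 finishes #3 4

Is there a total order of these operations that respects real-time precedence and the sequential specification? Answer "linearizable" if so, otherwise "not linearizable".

the violation lands at event 7, #3's response at time 7: events 1..6 linearize, events 1..7 do not
a single order respects real time; the 3 completed atomic register operations fail replay along it
completion choices over the 1 pending operation (#4) were checked; none helps
one such order, #1, #2, #3 (pending dropped), breaks at step 3 where #3 read() → 4 is illegal

not linearizable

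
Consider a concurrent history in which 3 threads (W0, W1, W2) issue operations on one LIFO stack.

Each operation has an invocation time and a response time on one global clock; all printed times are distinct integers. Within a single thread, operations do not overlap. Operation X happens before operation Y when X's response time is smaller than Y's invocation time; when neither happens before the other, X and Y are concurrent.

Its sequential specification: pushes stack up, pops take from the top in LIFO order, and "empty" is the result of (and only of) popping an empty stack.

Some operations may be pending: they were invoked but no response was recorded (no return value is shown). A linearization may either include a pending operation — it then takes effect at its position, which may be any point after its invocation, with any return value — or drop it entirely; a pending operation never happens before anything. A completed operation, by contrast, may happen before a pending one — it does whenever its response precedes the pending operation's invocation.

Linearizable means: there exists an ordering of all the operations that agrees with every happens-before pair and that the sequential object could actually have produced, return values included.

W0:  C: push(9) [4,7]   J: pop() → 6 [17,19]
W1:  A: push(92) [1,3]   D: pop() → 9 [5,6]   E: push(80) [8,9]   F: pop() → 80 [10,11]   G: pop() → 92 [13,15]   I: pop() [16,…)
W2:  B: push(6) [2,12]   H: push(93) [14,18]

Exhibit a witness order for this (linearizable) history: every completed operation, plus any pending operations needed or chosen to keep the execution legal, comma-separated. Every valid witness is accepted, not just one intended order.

B, A, C, D, E, F, G, H, I, J

1. B push(6), leaving stack <6>
2. A push(92), leaving stack <6,92>
3. C push(9), leaving stack <6,92,9>
4. D pop() → 9, leaving stack <6,92>
5. E push(80), leaving stack <6,92,80>
6. F pop() → 80, leaving stack <6,92>
7. G pop() → 92, leaving stack <6>
8. H push(93), leaving stack <6,93>
9. I pop() (pending, included), leaving stack <6>
10. J pop() → 6, leaving stack <>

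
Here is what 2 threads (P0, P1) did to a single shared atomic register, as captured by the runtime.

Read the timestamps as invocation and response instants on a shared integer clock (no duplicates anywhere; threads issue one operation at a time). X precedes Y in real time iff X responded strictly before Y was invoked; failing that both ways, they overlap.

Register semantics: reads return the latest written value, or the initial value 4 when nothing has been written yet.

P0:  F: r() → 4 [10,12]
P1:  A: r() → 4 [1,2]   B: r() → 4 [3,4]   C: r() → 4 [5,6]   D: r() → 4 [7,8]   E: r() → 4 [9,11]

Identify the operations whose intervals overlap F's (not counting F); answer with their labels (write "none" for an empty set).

E

F spans [10,12]: anything still running between times 10 and 12 counts as concurrent
A [1,2]: before
B [3,4]: before
C [5,6]: before
D [7,8]: before
E [9,11]: concurrent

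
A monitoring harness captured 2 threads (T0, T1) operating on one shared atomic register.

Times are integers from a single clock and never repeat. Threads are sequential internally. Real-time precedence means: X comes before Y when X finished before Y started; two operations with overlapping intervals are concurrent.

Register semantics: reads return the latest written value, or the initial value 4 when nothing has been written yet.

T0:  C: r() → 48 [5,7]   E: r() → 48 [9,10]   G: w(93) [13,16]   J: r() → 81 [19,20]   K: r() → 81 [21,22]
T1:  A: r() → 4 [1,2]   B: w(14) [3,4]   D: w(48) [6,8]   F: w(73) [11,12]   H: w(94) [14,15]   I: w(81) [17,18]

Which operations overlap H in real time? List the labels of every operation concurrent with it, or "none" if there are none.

H spans [14,15]; an op avoiding the whole window 14..15 is ordered, any other is concurrent
A [1,2]: before
B [3,4]: before
C [5,7]: before
D [6,8]: before
E [9,10]: before
F [11,12]: before
G [13,16]: concurrent
I [17,18]: after
J [19,20]: after
K [21,22]: after

G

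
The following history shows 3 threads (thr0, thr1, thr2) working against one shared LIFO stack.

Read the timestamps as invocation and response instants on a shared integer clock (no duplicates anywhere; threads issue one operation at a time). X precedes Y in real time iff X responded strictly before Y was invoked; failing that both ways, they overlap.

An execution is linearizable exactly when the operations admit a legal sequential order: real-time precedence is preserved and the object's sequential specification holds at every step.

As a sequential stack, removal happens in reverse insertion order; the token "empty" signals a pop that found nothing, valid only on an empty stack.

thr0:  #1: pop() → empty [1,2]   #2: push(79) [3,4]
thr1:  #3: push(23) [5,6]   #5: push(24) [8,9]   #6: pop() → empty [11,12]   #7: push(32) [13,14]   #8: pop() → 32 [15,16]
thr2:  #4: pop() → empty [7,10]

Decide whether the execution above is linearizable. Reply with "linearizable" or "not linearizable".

the violation lands at event 10, #4's response at time 10: events 1..9 linearize, events 1..10 do not
2 orders of the 5 completed LIFO stack ops respect real time; none is legal
take #1, #2, #3, #4, #5: step 4 already fails, because #4 pop() → empty cannot occur there
take #1, #2, #3, #5, #4: step 5 already fails, because #4 pop() → empty cannot occur there

not linearizable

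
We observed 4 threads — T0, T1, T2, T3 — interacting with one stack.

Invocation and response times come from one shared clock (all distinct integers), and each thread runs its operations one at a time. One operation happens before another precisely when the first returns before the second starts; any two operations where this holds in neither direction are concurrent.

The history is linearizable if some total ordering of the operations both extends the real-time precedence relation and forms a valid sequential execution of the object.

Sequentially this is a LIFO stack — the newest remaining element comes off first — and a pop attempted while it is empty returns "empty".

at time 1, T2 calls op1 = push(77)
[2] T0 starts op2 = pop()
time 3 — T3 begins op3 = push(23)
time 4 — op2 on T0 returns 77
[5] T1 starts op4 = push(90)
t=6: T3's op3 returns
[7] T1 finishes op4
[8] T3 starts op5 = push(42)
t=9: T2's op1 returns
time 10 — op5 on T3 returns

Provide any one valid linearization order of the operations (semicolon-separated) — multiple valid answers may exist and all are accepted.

step 1: op1 push(77) — stack <77>
step 2: op2 pop() → 77 — stack <>
step 3: op3 push(23) — stack <23>
step 4: op4 push(90) — stack <23,90>
step 5: op5 push(42) — stack <23,90,42>

op1; op2; op3; op4; op5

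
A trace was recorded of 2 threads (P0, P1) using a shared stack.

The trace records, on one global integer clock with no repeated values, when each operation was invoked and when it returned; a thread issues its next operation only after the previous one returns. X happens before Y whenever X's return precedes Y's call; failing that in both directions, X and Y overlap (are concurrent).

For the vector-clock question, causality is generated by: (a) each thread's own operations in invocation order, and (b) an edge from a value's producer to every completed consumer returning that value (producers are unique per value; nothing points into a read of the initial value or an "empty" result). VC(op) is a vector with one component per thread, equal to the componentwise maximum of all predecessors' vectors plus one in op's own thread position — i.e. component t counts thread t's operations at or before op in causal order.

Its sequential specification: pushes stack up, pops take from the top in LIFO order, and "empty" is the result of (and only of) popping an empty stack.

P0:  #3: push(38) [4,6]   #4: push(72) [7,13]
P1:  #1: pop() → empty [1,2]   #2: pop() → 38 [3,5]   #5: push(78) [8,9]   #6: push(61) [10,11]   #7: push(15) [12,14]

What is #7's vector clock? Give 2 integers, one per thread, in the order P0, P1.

(1, 5)

root op #1, invoked 1: fresh clock plus P1's own tick → (0, 1)
root op #3, invoked 4: fresh clock plus P0's own tick → (1, 0)
VC(#4, invoked at 7): max of VC(#3)=(1, 0), then +1 on thread P0 → (2, 0)
VC(#2, invoked at 3): max of VC(#1)=(0, 1), VC(#3)=(1, 0), then +1 on thread P1 → (1, 2)
VC(#5, invoked at 8): max of VC(#2)=(1, 2), then +1 on thread P1 → (1, 3)
VC(#6, invoked at 10): max of VC(#5)=(1, 3), then +1 on thread P1 → (1, 4)
VC(#7, invoked at 12): max of VC(#6)=(1, 4), then +1 on thread P1 → (1, 5)
target: VC(#7) = (1, 5)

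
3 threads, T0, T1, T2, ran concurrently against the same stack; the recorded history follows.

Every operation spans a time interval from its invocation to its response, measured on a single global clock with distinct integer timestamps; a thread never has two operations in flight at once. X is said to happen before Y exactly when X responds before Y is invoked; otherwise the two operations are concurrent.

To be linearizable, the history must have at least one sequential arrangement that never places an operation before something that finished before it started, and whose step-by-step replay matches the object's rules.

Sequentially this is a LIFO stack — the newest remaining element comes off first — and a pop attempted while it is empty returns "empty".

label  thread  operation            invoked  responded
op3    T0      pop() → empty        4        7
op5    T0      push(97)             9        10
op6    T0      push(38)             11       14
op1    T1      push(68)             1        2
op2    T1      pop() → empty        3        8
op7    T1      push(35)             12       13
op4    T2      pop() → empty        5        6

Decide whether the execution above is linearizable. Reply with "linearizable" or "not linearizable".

not linearizable

prefix check: 1..7 passes, 1..8 fails once op2's time-8 response joins
every one of the 6 real-time-consistent orders over 4 completed stack ops fails the sequential spec
one such order, op1, op2, op3, op4, breaks at step 2 where op2 pop() → empty is illegal
one such order, op1, op2, op4, op3, breaks at step 2 where op2 pop() → empty is illegal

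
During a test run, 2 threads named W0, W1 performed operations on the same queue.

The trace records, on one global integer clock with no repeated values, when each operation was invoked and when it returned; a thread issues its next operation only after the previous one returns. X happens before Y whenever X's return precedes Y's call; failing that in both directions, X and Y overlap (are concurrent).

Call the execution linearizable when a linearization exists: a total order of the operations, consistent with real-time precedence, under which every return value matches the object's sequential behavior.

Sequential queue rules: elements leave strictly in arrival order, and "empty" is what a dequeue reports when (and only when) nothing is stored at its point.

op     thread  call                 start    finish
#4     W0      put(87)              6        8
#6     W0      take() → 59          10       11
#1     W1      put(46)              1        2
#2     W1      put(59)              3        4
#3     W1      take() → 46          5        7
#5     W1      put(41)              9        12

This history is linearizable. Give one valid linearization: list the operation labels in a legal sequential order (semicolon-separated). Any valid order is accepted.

1. #1 put(46), leaving queue <46>
2. #2 put(59), leaving queue <46,59>
3. #3 take() → 46, leaving queue <59>
4. #4 put(87), leaving queue <59,87>
5. #5 put(41), leaving queue <59,87,41>
6. #6 take() → 59, leaving queue <87,41>

#1; #2; #3; #4; #5; #6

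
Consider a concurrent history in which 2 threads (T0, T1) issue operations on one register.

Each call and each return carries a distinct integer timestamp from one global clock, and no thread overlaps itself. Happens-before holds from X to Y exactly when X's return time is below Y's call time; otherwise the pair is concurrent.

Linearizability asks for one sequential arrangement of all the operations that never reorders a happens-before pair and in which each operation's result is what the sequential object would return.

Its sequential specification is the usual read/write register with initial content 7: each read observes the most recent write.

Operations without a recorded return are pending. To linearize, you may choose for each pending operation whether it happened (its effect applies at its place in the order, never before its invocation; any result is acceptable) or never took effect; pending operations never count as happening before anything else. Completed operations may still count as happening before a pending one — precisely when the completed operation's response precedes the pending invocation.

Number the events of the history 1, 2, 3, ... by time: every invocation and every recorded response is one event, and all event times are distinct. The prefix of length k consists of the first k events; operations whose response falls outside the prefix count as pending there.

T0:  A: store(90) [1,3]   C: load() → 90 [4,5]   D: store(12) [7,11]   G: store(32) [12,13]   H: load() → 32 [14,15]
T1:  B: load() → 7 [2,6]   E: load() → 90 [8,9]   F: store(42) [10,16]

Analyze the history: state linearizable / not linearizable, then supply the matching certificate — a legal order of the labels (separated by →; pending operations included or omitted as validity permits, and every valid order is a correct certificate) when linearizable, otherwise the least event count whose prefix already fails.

1. B load() → 7, leaving value 7
2. A store(90), leaving value 90
3. C load() → 90, leaving value 90
4. E load() → 90, leaving value 90
5. D store(12), leaving value 12
6. F store(42), leaving value 42
7. G store(32), leaving value 32
8. H load() → 32, leaving value 32

linearizable — witness: B → A → C → E → D → F → G → H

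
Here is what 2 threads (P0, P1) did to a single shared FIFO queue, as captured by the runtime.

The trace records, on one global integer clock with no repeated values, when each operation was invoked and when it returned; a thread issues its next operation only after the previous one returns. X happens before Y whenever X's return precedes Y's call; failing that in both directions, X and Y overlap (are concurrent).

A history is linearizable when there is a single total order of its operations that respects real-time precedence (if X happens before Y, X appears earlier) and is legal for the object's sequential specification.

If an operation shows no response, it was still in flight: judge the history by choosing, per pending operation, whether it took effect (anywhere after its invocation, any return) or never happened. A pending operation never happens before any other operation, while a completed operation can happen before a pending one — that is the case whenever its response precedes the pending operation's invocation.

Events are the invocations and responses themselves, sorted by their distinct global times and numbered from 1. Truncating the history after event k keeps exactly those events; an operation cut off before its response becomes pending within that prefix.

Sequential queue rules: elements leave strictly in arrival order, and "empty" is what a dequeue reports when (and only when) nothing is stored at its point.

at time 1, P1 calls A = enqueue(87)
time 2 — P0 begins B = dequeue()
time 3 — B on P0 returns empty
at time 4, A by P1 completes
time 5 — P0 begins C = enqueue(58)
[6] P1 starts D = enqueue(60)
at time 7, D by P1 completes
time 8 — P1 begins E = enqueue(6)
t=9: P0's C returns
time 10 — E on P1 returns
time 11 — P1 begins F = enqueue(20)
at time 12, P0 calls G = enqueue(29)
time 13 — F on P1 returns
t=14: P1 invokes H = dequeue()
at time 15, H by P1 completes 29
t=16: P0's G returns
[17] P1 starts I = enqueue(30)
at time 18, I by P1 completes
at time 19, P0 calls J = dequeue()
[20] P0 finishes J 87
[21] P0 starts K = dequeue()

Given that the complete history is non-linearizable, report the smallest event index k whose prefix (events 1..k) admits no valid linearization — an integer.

15

one valid order for events 1..14 is B, A, C, D, E, F:
after step 1 (B dequeue() → empty): queue <>
after step 2 (A enqueue(87)): queue <87>
after step 3 (C enqueue(58)): queue <87,58>
after step 4 (D enqueue(60)): queue <87,58,60>
after step 5 (E enqueue(6)): queue <87,58,60,6>
after step 6 (F enqueue(20)): queue <87,58,60,6,20>
event 15 — H's response, time 15 — after it, nothing linearizes
no completion choice of the 1 pending operation (G) rescues it — every subset was tried
e.g. A, B, C, D, E, F, H (pending dropped): illegal at step 2, since B dequeue() → empty cannot apply there
e.g. A, B, D, C, E, F, H (pending dropped): illegal at step 2, since B dequeue() → empty cannot apply there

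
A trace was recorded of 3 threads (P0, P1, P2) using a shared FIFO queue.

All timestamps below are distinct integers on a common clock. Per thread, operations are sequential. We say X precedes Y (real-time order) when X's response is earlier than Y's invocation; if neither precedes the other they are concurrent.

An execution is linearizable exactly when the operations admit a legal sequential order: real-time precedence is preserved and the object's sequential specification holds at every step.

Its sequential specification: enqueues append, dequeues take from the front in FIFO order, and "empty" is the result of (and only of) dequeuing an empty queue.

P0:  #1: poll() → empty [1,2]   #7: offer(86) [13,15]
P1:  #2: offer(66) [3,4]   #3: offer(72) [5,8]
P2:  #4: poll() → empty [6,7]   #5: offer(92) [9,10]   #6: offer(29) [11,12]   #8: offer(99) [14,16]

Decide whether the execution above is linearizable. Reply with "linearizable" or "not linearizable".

the violation lands at event 7, #4's response at time 7: events 1..6 linearize, events 1..7 do not
one real-time candidate order over the 3 completed operations — the FIFO queue replay rejects it
including or dropping the 1 pending operation (#3) in any combination fails
for example #1, #2, #4 (pending dropped) fails at step 3: #4 poll() → empty is not legal there

not linearizable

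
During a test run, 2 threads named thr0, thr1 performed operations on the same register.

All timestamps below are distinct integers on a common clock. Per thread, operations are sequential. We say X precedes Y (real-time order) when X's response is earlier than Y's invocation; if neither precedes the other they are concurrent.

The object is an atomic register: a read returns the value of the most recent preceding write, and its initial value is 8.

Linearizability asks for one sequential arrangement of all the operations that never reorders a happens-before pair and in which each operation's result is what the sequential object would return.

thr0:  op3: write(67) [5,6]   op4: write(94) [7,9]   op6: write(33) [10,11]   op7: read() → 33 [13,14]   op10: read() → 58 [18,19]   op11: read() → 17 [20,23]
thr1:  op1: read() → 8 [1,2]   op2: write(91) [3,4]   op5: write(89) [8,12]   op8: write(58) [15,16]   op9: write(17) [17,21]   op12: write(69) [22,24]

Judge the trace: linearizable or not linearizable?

linearizable

one valid linearization: op1, op2, op3, op4, op5, op6, op7, op8, op10, op9, op11, op12
step 1: op1 read() → 8 — value 8
step 2: op2 write(91) — value 91
step 3: op3 write(67) — value 67
step 4: op4 write(94) — value 94
step 5: op5 write(89) — value 89
step 6: op6 write(33) — value 33
step 7: op7 read() → 33 — value 33
step 8: op8 write(58) — value 58
step 9: op10 read() → 58 — value 58
step 10: op9 write(17) — value 17
step 11: op11 read() → 17 — value 17
step 12: op12 write(69) — value 69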